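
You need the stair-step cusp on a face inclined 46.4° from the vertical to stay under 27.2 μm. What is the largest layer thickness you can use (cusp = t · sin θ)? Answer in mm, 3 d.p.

Layer height = cusp / sin(46.4°) = 0.0272 / 0.7242 = 0.038 mm.

0.038 mm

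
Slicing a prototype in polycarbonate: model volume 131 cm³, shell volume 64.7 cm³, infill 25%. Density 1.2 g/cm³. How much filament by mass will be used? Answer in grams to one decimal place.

97.5 g

Volume inside the shell = 131 − 64.7 = 66.3 cm³.
Infill volume = 0.25 × 66.3, so 16.575 cm³.
Deposited volume = 64.7 + 16.575 = 81.275 cm³.
Mass = 81.275 × 1.2 = 97.53 g.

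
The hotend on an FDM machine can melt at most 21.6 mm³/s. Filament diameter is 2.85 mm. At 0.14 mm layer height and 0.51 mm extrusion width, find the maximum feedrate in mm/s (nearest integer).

303 mm/s

Bead cross-section = 0.14 × 0.51, so 0.0714 mm².
v_max = Q/A = 21.6/0.0714 = 302.52 mm/s → 303 mm/s.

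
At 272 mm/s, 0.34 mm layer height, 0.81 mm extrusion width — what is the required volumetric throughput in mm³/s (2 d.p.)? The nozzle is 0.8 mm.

A = 0.34 × 0.81 = 0.2754 mm².
Q = v·A = 272 × 0.2754 = 74.91 mm³/s.

74.91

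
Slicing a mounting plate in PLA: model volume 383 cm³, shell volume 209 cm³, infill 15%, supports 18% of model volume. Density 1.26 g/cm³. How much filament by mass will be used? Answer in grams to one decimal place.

Volume inside the shell = 383 − 209, so 174 cm³.
Deposited infill = 0.15 × 174 = 26.1 cm³.
Support = 0.18 × 383, so 68.94 cm³.
Total printed volume = 209 + 26.1 + 68.94, so 304.04 cm³.
Mass = 304.04 × 1.26, so 383.0904 g.

383.1 g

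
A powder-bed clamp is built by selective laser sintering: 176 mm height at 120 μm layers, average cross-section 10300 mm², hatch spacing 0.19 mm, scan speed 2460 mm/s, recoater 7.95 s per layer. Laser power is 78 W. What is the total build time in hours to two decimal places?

12.22 hours

Layer count = ceil(176 / 0.12) = 1467.
Hatch length per layer = 10300 / 0.19 = 54210.5 mm.
Laser time per layer = 54210.5 / 2460, so 22.0368 s.
Layer cycle = 22.0368 + 7.95 = 29.9868 s.
1467 layers × 29.9868 s/layer = 43990.6356 s, i.e. 12.22 hours.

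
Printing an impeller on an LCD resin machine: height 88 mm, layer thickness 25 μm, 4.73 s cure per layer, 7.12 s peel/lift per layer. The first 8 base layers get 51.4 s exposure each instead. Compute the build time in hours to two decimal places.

Layer count = ceil(88 / 0.025) = 3520.
Base layers = 8 × (51.4 + 7.12) = 468.16 s.
Normal layers = 3512 × (4.73 + 7.12) = 41617.2 s.
Total = 468.16 + 41617.2 = 42085.36 s = 11.69 hours.

11.69 hours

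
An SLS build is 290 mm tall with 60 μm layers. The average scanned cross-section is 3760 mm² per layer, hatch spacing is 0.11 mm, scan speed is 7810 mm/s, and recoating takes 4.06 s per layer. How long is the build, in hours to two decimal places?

11.33 hours

Layers = ⌈290/0.06⌉ = 4834.
Scan path per layer = 3760 / 0.11 = 34181.8 mm.
Per-layer scan time = 34181.8 / 7810 = 4.3767 s.
Time per layer = 4.3767 + 4.06, so 8.4367 s.
Total: 4834 × 8.4367 s = 40783.0078 s → 11.33 hours.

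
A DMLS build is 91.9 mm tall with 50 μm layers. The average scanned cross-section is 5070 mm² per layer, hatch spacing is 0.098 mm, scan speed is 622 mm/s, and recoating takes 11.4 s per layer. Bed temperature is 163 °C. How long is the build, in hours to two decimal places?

Layers = ⌈91.9/0.05⌉ = 1838.
Scan path per layer = 5070 / 0.098 = 51734.7 mm.
Scan time per layer: 51734.7 / 622 → 83.1748 s.
Layer cycle: 83.1748 + 11.4 → 94.5748 s.
Total: 1838 × 94.5748 s = 173828.4824 s → 48.29 hours.

48.29 hours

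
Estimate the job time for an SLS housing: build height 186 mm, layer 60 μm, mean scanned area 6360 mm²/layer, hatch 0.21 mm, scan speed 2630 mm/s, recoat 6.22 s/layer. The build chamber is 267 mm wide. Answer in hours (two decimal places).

15.27 hours

Layers = ⌈186/0.06⌉ = 3100.
Scan path per layer: 6360 / 0.21 → 30285.7 mm.
Laser time per layer = 30285.7 / 2630, so 11.5155 s.
Time per layer: 11.5155 + 6.22 → 17.7355 s.
Build time = 3100 × 17.7355 = 54980.05 s = 15.27 hours.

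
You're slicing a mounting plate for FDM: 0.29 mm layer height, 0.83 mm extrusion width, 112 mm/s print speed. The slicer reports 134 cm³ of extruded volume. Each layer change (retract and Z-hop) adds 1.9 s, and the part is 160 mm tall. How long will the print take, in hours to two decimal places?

Extrusion cross-section = 0.29 × 0.83, so 0.2407 mm².
Total extruded path = 134000/0.2407 = 556709.6 mm.
Extrusion time = 556709.6 / 112, so 4970.6 s.
Number of layers: 160 / 0.29 → 552 (rounded up).
Layer-change overhead: 552 × 1.9 → 1048.8 s.
Altogether 4970.6 + 1048.8 = 6019.4 s, i.e. 1.67 hours.

1.67 hours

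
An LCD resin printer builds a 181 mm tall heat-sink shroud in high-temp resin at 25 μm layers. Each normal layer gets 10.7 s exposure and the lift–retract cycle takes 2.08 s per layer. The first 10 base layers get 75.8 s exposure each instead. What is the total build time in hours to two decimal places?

25.88 hours

Number of layers: 181 / 0.025 → 7240 (rounded up).
Burn-in layers = 10 × (75.8 + 2.08), so 778.8 s.
Normal layers: 7230 × (10.7 + 2.08) → 92399.4 s.
Total = 778.8 + 92399.4 = 93178.2 s = 25.88 hours.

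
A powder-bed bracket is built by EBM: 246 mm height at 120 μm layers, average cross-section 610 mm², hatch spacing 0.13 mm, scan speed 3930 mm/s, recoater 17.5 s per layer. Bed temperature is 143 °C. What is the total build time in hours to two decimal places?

Layers = ⌈246/0.12⌉ = 2050.
Scan path per layer = 610 / 0.13 = 4692.3 mm.
Per-layer scan time = 4692.3 / 3930 = 1.194 s.
Per-layer time = 1.194 + 17.5, so 18.694 s.
Build time = 2050 × 18.694 = 38322.7 s = 10.65 hours.

10.65 hours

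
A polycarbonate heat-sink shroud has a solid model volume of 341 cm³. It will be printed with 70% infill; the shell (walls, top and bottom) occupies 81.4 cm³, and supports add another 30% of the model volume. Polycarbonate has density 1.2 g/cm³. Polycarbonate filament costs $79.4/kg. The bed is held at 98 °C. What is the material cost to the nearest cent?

Volume inside the shell: 341 − 81.4 → 259.6 cm³.
Deposited infill: 0.70 × 259.6 → 181.72 cm³.
Support = 0.30 × 341, so 102.3 cm³.
Deposited volume = 81.4 + 181.72 + 102.3 = 365.42 cm³.
Mass: 365.42 × 1.2 → 438.504 g.
At $79.4/kg: 438.504/1000 × 79.4 = $34.82.

$34.82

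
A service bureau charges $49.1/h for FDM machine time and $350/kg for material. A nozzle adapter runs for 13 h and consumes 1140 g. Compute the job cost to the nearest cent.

$1037.30

Machine-time cost: 49.1 × 13 → $638.30.
Material charge = 350 × 1140/1000 = $399.00.
Total = 638.30 + 399.00 = $1037.30.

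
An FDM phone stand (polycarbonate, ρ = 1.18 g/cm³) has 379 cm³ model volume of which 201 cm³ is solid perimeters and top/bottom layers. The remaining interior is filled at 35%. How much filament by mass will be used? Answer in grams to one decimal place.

310.7 g

Interior volume: 379 − 201 → 178 cm³.
Infill deposited = 0.35 × 178, so 62.3 cm³.
Total extruded = 201 + 62.3 = 263.3 cm³.
Mass = 263.3 × 1.18 = 310.694 g.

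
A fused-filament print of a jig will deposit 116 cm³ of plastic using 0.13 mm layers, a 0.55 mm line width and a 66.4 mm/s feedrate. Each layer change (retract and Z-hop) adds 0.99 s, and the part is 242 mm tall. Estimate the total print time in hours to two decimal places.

Line area = 0.13 × 0.55 = 0.0715 mm².
Path length: 116000 mm³ / 0.0715 mm² → 1622377.6 mm.
Extrusion time = 1622377.6 / 66.4, so 24433.4 s.
Layers = ⌈242/0.13⌉ = 1862.
Z-hop total = 1862 × 0.99 = 1843.38 s.
Altogether 24433.4 + 1843.38 = 26276.78 s, i.e. 7.30 hours.

7.30 hours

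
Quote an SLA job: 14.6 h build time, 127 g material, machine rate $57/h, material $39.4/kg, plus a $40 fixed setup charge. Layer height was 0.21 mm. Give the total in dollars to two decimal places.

$877.20

Machine cost = 57 × 14.6, so $832.20.
Feedstock cost: 39.4 × 127/1000 → $5.0038.
Total = 832.20 + 5.0038 + 40 = 877.2038 ≈ $877.20.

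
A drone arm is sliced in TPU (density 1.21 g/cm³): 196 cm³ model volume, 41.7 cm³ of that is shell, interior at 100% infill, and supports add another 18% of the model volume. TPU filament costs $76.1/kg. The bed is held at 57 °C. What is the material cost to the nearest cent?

$21.30

Volume inside the shell = 196 − 41.7 = 154.3 cm³.
Infill deposited = 1.00 × 154.3, so 154.3 cm³.
Support = 0.18 × 196 = 35.28 cm³.
Total extruded = 41.7 + 154.3 + 35.28 = 231.28 cm³.
Mass = 231.28 × 1.21 = 279.8488 g.
Cost = 279.8488 g / 1000 × $76.1/kg = $21.30.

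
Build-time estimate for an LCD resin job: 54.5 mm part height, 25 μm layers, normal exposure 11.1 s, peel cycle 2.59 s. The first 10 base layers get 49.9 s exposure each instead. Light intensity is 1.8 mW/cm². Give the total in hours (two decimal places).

8.40 hours

Layer count = ceil(54.5 / 0.025) = 2180.
Burn-in layers: 10 × (49.9 + 2.59) → 524.9 s.
Regular layers = 2170 × (11.1 + 2.59), so 29707.3 s.
Sum: 524.9 + 29707.3 = 30232.2 s → 8.40 hours.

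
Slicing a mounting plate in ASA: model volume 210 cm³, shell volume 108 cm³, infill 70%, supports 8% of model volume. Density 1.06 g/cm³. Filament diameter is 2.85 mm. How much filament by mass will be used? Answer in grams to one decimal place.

208.0 g

Infill region: 210 − 108 → 102 cm³.
Deposited infill = 0.70 × 102, so 71.4 cm³.
Support = 0.08 × 210 = 16.8 cm³.
Deposited volume = 108 + 71.4 + 16.8 = 196.2 cm³.
Mass = 196.2 × 1.06, so 207.972 g.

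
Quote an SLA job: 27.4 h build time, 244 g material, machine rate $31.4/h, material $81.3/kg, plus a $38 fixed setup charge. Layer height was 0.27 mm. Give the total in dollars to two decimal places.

$918.20

Machine-time cost: 31.4 × 27.4 → $860.36.
Material charge = 81.3 × 244/1000 = $19.8372.
Total = 860.36 + 19.8372 + 38 = 918.1972 ≈ $918.20.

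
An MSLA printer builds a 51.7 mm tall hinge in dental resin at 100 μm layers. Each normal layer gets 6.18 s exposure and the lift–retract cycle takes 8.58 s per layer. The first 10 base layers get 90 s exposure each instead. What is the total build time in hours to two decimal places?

Number of layers: 51.7 / 0.1 → 517 (rounded up).
Burn-in layers: 10 × (90 + 8.58) → 985.8 s.
Regular layers: 507 × (6.18 + 8.58) → 7483.32 s.
Sum: 985.8 + 7483.32 = 8469.12 s → 2.35 hours.

2.35 hours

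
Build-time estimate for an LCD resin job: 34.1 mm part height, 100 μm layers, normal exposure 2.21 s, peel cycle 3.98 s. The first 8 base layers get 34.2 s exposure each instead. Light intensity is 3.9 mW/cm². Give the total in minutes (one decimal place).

Layers = ⌈34.1/0.1⌉ = 341.
Bottom layers = 8 × (34.2 + 3.98), so 305.44 s.
Normal layers: 333 × (2.21 + 3.98) → 2061.27 s.
Sum: 305.44 + 2061.27 = 2366.71 s → 39.4 minutes.

39.4 minutes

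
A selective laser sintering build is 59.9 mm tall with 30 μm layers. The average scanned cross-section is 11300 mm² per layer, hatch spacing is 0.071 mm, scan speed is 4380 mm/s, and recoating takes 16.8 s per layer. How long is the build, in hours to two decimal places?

Number of layers: 59.9 / 0.03 → 1997 (rounded up).
Scan path per layer = 11300 / 0.071 = 159154.9 mm.
Laser time per layer: 159154.9 / 4380 → 36.3367 s.
Layer cycle: 36.3367 + 16.8 → 53.1367 s.
Build time = 1997 × 53.1367 = 106113.9899 s = 29.48 hours.

29.48 hours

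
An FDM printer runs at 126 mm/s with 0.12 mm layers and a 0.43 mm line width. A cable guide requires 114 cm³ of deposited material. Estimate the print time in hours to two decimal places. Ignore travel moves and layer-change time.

Extrusion cross-section: 0.12 × 0.43 → 0.0516 mm².
Path length: 114000 mm³ / 0.0516 mm² → 2209302.3 mm.
Extrusion time = 2209302.3 / 126 = 17534.1 s.
In the requested units: 17534.1 s = 4.87 hours.

4.87 hours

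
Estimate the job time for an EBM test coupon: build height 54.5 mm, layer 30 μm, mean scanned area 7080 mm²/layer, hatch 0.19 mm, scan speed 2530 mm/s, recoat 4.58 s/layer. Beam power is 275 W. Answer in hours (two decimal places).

Layer count = ceil(54.5 / 0.03) = 1817.
Scan path per layer = 7080 / 0.19, so 37263.2 mm.
Per-layer scan time = 37263.2 / 2530 = 14.7285 s.
Per-layer time = 14.7285 + 4.58 = 19.3085 s.
Total: 1817 × 19.3085 s = 35083.5445 s → 9.75 hours.

9.75 hours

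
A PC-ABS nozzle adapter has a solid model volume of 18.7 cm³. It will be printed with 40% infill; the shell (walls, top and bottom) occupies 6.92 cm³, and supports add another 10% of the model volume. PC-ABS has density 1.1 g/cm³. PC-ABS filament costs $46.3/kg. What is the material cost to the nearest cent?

Infill region = 18.7 − 6.92, so 11.78 cm³.
Deposited infill = 0.40 × 11.78, so 4.712 cm³.
Support = 0.10 × 18.7 = 1.87 cm³.
Deposited volume = 6.92 + 4.712 + 1.87 = 13.502 cm³.
Mass: 13.502 × 1.1 → 14.8522 g.
Cost = 14.8522 g / 1000 × $46.3/kg = $0.69.

$0.69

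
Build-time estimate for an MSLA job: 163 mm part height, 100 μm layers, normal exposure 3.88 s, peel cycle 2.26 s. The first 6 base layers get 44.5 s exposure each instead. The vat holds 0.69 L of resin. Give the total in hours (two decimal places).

2.85 hours

Number of layers: 163 / 0.1 → 1630 (rounded up).
Base layers: 6 × (44.5 + 2.26) → 280.56 s.
Normal layers: 1624 × (3.88 + 2.26) → 9971.36 s.
Sum: 280.56 + 9971.36 = 10251.92 s → 2.85 hours.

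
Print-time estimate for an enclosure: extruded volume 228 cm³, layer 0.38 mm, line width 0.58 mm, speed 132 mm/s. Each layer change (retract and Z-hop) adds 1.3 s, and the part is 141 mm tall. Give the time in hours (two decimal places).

2.31 hours

Extrusion cross-section: 0.38 × 0.58 → 0.2204 mm².
Toolpath length = 228 cm³ / 0.2204 mm² = 228000 / 0.2204 = 1034482.8 mm.
Print-move time: 1034482.8 / 132 → 7837 s.
Layer count = ceil(141 / 0.38) = 372.
Layer-change overhead: 372 × 1.3 → 483.6 s.
Altogether 7837 + 483.6 = 8320.6 s, i.e. 2.31 hours.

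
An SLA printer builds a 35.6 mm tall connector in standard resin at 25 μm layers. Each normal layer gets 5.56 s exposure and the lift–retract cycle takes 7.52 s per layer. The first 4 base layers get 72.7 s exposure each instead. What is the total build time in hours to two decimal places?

Layer count = ceil(35.6 / 0.025) = 1424.
Burn-in layers: 4 × (72.7 + 7.52) → 320.88 s.
Regular layers = 1420 × (5.56 + 7.52) = 18573.6 s.
Total = 320.88 + 18573.6 = 18894.48 s = 5.25 hours.

5.25 hours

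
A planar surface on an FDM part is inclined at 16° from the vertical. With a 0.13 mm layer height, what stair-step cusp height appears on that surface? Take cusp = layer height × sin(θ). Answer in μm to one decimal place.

Cusp = layer height × sin(16°) = 0.13 × 0.2756 = 0.035828 mm = 35.8 μm.

35.8 μm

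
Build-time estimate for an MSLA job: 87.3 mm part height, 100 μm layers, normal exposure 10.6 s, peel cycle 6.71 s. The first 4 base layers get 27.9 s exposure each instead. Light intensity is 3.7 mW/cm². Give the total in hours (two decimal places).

4.22 hours

Layers = ⌈87.3/0.1⌉ = 873.
Base layers = 4 × (27.9 + 6.71), so 138.44 s.
Remaining layers: 869 × (10.6 + 6.71) → 15042.39 s.
Sum: 138.44 + 15042.39 = 15180.83 s → 4.22 hours.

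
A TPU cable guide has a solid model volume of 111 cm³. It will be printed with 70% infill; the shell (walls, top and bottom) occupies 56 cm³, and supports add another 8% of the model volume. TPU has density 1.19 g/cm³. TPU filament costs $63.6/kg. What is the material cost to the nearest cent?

Volume inside the shell: 111 − 56 → 55 cm³.
Infill volume = 0.70 × 55, so 38.5 cm³.
Support = 0.08 × 111, so 8.88 cm³.
Deposited volume = 56 + 38.5 + 8.88 = 103.38 cm³.
Mass: 103.38 × 1.19 → 123.0222 g.
At $63.6/kg: 123.0222/1000 × 63.6 = $7.82.

$7.82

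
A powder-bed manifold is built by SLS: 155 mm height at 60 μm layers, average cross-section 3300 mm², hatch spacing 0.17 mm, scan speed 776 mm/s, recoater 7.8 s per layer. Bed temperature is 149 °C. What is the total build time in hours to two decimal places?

23.55 hours

Layer count = ceil(155 / 0.06) = 2584.
Per-layer scan distance = 3300 / 0.17 = 19411.8 mm.
Laser time per layer: 19411.8 / 776 → 25.0152 s.
Layer cycle = 25.0152 + 7.8 = 32.8152 s.
Build time = 2584 × 32.8152 = 84794.4768 s = 23.55 hours.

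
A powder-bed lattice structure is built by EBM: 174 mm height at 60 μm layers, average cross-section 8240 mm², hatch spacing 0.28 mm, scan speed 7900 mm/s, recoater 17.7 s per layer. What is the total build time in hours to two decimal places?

17.26 hours

Number of layers: 174 / 0.06 → 2900 (rounded up).
Hatch length per layer = 8240 / 0.28 = 29428.6 mm.
Beam time per layer = 29428.6 / 7900, so 3.7251 s.
Time per layer: 3.7251 + 17.7 → 21.4251 s.
Total: 2900 × 21.4251 s = 62132.79 s → 17.26 hours.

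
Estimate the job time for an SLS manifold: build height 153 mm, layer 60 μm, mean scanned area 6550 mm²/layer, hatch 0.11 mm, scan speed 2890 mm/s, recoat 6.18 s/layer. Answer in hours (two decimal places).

Layers = ⌈153/0.06⌉ = 2550.
Per-layer scan distance: 6550 / 0.11 → 59545.5 mm.
Laser time per layer = 59545.5 / 2890 = 20.604 s.
Per-layer time = 20.604 + 6.18 = 26.784 s.
Build time = 2550 × 26.784 = 68299.2 s = 18.97 hours.

18.97 hours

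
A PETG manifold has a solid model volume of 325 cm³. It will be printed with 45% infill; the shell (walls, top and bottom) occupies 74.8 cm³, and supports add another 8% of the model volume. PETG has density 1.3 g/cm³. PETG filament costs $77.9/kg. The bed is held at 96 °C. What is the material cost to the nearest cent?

$21.61

Interior volume: 325 − 74.8 → 250.2 cm³.
Deposited infill: 0.45 × 250.2 → 112.59 cm³.
Support: 0.08 × 325 → 26 cm³.
Total printed volume = 74.8 + 112.59 + 26, so 213.39 cm³.
Mass: 213.39 × 1.3 → 277.407 g.
Cost = 277.407 g / 1000 × $77.9/kg = $21.61.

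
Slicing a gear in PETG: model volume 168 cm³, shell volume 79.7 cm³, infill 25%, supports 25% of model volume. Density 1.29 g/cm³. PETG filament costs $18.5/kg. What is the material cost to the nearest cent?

Infill region = 168 − 79.7 = 88.3 cm³.
Infill deposited = 0.25 × 88.3 = 22.075 cm³.
Support: 0.25 × 168 → 42 cm³.
Deposited volume = 79.7 + 22.075 + 42, so 143.775 cm³.
Mass: 143.775 × 1.29 → 185.46975 g.
At $18.5/kg: 185.46975/1000 × 18.5 = $3.43.

$3.43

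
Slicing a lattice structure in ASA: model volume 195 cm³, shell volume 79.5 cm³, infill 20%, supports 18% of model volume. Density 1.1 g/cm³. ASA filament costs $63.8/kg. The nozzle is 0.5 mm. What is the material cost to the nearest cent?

Interior volume = 195 − 79.5, so 115.5 cm³.
Infill volume: 0.20 × 115.5 → 23.1 cm³.
Support = 0.18 × 195 = 35.1 cm³.
Total printed volume = 79.5 + 23.1 + 35.1, so 137.7 cm³.
Mass: 137.7 × 1.1 → 151.47 g.
Cost = 151.47 g / 1000 × $63.8/kg = $9.66.

$9.66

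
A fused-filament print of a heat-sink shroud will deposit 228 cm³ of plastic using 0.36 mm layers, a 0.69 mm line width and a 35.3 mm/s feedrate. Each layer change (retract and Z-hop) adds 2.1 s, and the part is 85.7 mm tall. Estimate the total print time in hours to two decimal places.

Bead cross-section: 0.36 × 0.69 → 0.2484 mm².
Total extruded path = 228000/0.2484 = 917874.4 mm.
Time extruding = 917874.4 / 35.3 = 26002.1 s.
Layers = ⌈85.7/0.36⌉ = 239.
Z-hop total: 239 × 2.1 → 501.9 s.
Total = 26002.1 + 501.9 = 26504 s = 7.36 hours.

7.36 hours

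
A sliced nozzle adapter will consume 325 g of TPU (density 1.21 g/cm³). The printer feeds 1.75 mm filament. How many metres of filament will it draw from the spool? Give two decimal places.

111.67 m

Extruded volume: 325/1.21 = 268.595 cm³ (268595 mm³).
Cross-section of 1.75 mm filament: π·(1.75/2)² = 2.4053 mm².
Length = 268595 / 2.4053 = 111667.98 mm = 111.67 m.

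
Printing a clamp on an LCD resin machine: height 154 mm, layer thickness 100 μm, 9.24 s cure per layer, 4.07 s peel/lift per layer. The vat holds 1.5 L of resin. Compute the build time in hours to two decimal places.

5.69 hours

Layers = ⌈154/0.1⌉ = 1540.
Cycle time = 9.24 + 4.07 = 13.31 s.
Total = 1540 × 13.31 = 20497.4 s = 5.69 hours.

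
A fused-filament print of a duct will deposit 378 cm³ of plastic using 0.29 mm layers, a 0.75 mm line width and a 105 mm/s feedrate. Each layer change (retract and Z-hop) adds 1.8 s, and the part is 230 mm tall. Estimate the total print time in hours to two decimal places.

Bead cross-section = 0.29 × 0.75 = 0.2175 mm².
Total extruded path = 378000/0.2175 = 1737931 mm.
Print-move time = 1737931 / 105, so 16551.7 s.
Layer count = ceil(230 / 0.29) = 794.
Layer-change overhead: 794 × 1.8 → 1429.2 s.
Altogether 16551.7 + 1429.2 = 17980.9 s, i.e. 4.99 hours.

4.99 hours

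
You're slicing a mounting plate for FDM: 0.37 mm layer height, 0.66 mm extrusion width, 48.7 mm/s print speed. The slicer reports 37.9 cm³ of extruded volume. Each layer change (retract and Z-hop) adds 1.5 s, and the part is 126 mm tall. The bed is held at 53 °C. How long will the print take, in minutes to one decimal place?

61.6 minutes

Extrusion cross-section: 0.37 × 0.66 → 0.2442 mm².
Path length: 37900 mm³ / 0.2442 mm² → 155200.7 mm.
Time extruding = 155200.7 / 48.7 = 3186.9 s.
Number of layers: 126 / 0.37 → 341 (rounded up).
Non-print overhead: 341 × 1.5 → 511.5 s.
Altogether 3186.9 + 511.5 = 3698.4 s, i.e. 61.6 minutes.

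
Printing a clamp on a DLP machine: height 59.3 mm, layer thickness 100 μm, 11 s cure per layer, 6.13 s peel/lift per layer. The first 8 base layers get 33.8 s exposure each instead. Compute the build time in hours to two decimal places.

2.87 hours

Layer count = ceil(59.3 / 0.1) = 593.
Bottom layers = 8 × (33.8 + 6.13) = 319.44 s.
Regular layers = 585 × (11 + 6.13), so 10021.05 s.
Total = 319.44 + 10021.05 = 10340.49 s = 2.87 hours.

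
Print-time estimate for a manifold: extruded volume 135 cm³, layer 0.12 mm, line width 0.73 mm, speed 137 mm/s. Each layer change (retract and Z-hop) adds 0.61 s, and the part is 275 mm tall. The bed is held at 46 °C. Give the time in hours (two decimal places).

3.51 hours

Line area = 0.12 × 0.73 = 0.0876 mm².
Total extruded path = 135000/0.0876 = 1541095.9 mm.
Print-move time = 1541095.9 / 137, so 11248.9 s.
Number of layers: 275 / 0.12 → 2292 (rounded up).
Z-hop total = 2292 × 0.61 = 1398.12 s.
Total = 11248.9 + 1398.12 = 12647.02 s = 3.51 hours.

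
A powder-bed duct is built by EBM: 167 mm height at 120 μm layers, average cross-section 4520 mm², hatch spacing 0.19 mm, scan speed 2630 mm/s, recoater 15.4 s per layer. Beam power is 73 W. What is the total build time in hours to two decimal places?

9.45 hours

Layers = ⌈167/0.12⌉ = 1392.
Hatch length per layer = 4520 / 0.19, so 23789.5 mm.
Per-layer scan time = 23789.5 / 2630, so 9.0454 s.
Time per layer = 9.0454 + 15.4, so 24.4454 s.
1392 layers × 24.4454 s/layer = 34027.9968 s, i.e. 9.45 hours.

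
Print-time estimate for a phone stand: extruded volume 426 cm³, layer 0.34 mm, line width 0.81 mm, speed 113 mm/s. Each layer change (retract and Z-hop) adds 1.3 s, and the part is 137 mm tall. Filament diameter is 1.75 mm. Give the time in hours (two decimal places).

Extrusion cross-section = 0.34 × 0.81 = 0.2754 mm².
Path length: 426000 mm³ / 0.2754 mm² → 1546841 mm.
Print-move time = 1546841 / 113, so 13688.9 s.
Layers = ⌈137/0.34⌉ = 403.
Z-hop total = 403 × 1.3, so 523.9 s.
Altogether 13688.9 + 523.9 = 14212.8 s, i.e. 3.95 hours.

3.95 hours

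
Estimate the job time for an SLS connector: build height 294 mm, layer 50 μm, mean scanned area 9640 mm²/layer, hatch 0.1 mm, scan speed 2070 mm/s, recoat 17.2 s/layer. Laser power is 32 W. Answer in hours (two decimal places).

Layers = ⌈294/0.05⌉ = 5880.
Per-layer scan distance = 9640 / 0.1, so 96400 mm.
Laser time per layer: 96400 / 2070 → 46.57 s.
Time per layer: 46.57 + 17.2 → 63.77 s.
Build time = 5880 × 63.77 = 374967.6 s = 104.16 hours.

104.16 hours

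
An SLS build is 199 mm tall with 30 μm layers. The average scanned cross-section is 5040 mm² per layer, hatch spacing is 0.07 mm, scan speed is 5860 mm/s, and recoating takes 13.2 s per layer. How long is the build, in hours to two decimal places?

Layer count = ceil(199 / 0.03) = 6634.
Scan path per layer = 5040 / 0.07, so 72000 mm.
Scan time per layer: 72000 / 5860 → 12.2867 s.
Time per layer = 12.2867 + 13.2, so 25.4867 s.
6634 layers × 25.4867 s/layer = 169078.7678 s, i.e. 46.97 hours.

46.97 hours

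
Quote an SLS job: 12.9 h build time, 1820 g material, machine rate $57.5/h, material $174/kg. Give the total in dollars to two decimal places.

Machine cost: 57.5 × 12.9 → $741.75.
Material charge: 174 × 1820/1000 → $316.68.
Total = 741.75 + 316.68 = $1058.43.

$1058.43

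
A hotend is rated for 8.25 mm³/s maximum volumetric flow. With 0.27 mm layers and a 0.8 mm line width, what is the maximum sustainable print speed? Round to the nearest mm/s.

Bead cross-section = 0.27 × 0.8, so 0.216 mm².
Max speed = 8.25 / 0.216 = 38.19 ≈ 38 mm/s.

38 mm/s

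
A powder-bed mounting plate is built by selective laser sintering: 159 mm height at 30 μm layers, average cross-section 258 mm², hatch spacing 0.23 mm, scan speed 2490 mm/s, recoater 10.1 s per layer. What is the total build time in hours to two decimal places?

15.53 hours

Layers = ⌈159/0.03⌉ = 5300.
Hatch length per layer: 258 / 0.23 → 1121.7 mm.
Per-layer scan time: 1121.7 / 2490 → 0.4505 s.
Per-layer time = 0.4505 + 10.1 = 10.5505 s.
Total: 5300 × 10.5505 s = 55917.65 s → 15.53 hours.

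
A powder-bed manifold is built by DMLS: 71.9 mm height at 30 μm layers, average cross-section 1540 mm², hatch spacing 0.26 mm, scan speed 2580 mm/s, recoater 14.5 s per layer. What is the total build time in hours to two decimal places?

Number of layers: 71.9 / 0.03 → 2397 (rounded up).
Hatch length per layer = 1540 / 0.26 = 5923.1 mm.
Laser time per layer: 5923.1 / 2580 → 2.2958 s.
Time per layer = 2.2958 + 14.5 = 16.7958 s.
2397 layers × 16.7958 s/layer = 40259.5326 s, i.e. 11.18 hours.

11.18 hours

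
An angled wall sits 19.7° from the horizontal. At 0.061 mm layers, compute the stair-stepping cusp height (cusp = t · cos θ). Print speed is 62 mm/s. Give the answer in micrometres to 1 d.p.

h_c = t·cos θ = 0.061 × 0.9415 = 0.057432 mm (57.4 μm).

57.4 μm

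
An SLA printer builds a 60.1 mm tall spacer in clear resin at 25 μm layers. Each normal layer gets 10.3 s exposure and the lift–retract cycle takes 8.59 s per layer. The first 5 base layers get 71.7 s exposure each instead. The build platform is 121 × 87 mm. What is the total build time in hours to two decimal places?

Layer count = ceil(60.1 / 0.025) = 2404.
Base layers = 5 × (71.7 + 8.59), so 401.45 s.
Normal layers: 2399 × (10.3 + 8.59) → 45317.11 s.
Sum: 401.45 + 45317.11 = 45718.56 s → 12.70 hours.

12.70 hours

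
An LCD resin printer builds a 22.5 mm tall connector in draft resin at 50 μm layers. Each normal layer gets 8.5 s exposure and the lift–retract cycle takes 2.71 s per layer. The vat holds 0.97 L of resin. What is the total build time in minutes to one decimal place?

84.1 minutes

Number of layers: 22.5 / 0.05 → 450 (rounded up).
Cycle time = 8.5 + 2.71, so 11.21 s.
Total = 450 × 11.21 = 5044.5 s = 84.1 minutes.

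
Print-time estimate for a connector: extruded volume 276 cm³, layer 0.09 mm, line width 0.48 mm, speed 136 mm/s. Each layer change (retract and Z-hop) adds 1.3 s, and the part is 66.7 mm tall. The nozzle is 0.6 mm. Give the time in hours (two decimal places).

13.32 hours

Extrusion cross-section = 0.09 × 0.48, so 0.0432 mm².
Path length: 276000 mm³ / 0.0432 mm² → 6388888.9 mm.
Print-move time: 6388888.9 / 136 → 46977.1 s.
Number of layers: 66.7 / 0.09 → 742 (rounded up).
Non-print overhead = 742 × 1.3 = 964.6 s.
Altogether 46977.1 + 964.6 = 47941.7 s, i.e. 13.32 hours.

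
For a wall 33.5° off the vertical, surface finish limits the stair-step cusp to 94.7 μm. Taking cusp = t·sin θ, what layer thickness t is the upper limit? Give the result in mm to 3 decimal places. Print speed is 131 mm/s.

sin(33.5°) = 0.5519; t_max = 0.0947/0.5519 = 0.172 mm.

0.172 mm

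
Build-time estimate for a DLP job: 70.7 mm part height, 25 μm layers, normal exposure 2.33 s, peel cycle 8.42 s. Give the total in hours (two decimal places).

Layer count = ceil(70.7 / 0.025) = 2828.
Each layer takes: 2.33 + 8.42 → 10.75 s.
Total = 2828 × 10.75 = 30401 s = 8.44 hours.

8.44 hours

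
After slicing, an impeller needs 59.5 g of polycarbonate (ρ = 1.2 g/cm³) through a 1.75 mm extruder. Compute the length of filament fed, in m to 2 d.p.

Extruded volume: 59.5/1.2 = 49.5833 cm³ (49583.3 mm³).
Cross-section of 1.75 mm filament: π·(1.75/2)² = 2.4053 mm².
Length = 49583.3 / 2.4053 = 20614.19 mm = 20.61 m.

20.61 m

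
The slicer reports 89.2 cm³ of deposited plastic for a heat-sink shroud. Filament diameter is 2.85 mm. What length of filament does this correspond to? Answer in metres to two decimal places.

13.98 m

Filament cross-section = π × (2.85/2)² = 6.3794 mm².
Length = 89.2 cm³ / 6.3794 mm² = 89200 / 6.3794 = 13982.51 mm = 13.98 m.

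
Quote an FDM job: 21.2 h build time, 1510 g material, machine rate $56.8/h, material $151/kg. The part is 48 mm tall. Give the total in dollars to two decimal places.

Machine cost: 56.8 × 21.2 → $1204.16.
Material cost = 151 × 1510/1000 = $228.01.
Total = 1204.16 + 228.01 = $1432.17.

$1432.17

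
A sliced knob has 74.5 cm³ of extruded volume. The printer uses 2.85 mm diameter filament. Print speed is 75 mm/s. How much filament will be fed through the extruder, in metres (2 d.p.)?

11.68 m

Filament cross-section = π × (2.85/2)² = 6.3794 mm².
L = 74500 mm³ / 6.3794 mm² = 11678.21 mm, i.e. 11.68 m.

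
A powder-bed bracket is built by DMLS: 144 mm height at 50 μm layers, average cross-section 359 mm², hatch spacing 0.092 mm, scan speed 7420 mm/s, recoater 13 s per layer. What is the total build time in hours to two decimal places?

10.82 hours

Number of layers: 144 / 0.05 → 2880 (rounded up).
Per-layer scan distance = 359 / 0.092 = 3902.2 mm.
Scan time per layer: 3902.2 / 7420 → 0.5259 s.
Per-layer time: 0.5259 + 13 → 13.5259 s.
2880 layers × 13.5259 s/layer = 38954.592 s, i.e. 10.82 hours.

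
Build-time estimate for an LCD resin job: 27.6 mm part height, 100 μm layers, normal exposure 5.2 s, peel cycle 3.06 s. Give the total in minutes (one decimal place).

Layers = ⌈27.6/0.1⌉ = 276.
Per-layer time = 5.2 + 3.06 = 8.26 s.
Total = 276 × 8.26 = 2279.76 s = 38.0 minutes.

38.0 minutes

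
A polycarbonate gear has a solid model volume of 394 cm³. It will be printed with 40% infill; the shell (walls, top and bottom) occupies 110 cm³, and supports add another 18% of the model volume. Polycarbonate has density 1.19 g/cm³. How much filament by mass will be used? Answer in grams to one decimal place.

Infill region = 394 − 110, so 284 cm³.
Deposited infill = 0.40 × 284 = 113.6 cm³.
Support = 0.18 × 394 = 70.92 cm³.
Total printed volume: 110 + 113.6 + 70.92 → 294.52 cm³.
Mass = 294.52 × 1.19 = 350.4788 g.

350.5 g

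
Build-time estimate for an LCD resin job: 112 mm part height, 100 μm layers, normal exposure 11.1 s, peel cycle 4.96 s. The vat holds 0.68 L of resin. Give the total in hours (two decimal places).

5.00 hours

Layer count = ceil(112 / 0.1) = 1120.
Per-layer time = 11.1 + 4.96, so 16.06 s.
Build time: 1120 × 16.06 s = 17987.2 s, i.e. 5.00 hours.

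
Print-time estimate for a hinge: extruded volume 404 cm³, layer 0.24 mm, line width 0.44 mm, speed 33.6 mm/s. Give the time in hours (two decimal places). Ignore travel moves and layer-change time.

31.63 hours

Line area = 0.24 × 0.44 = 0.1056 mm².
Total extruded path = 404000/0.1056 = 3825757.6 mm.
Print-move time = 3825757.6 / 33.6, so 113861.8 s.
In the requested units: 113861.8 s = 31.63 hours.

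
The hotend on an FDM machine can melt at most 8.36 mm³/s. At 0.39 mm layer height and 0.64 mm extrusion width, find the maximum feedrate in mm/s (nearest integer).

33 mm/s

A = 0.39 × 0.64, so 0.2496 mm².
v_max = Q/A = 8.36/0.2496 = 33.49 mm/s → 33 mm/s.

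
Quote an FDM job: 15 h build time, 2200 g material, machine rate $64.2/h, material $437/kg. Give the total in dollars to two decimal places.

Machine-time cost = 64.2 × 15, so $963.00.
Feedstock cost: 437 × 2200/1000 → $961.40.
Total = 963.00 + 961.40 = $1924.40.

$1924.40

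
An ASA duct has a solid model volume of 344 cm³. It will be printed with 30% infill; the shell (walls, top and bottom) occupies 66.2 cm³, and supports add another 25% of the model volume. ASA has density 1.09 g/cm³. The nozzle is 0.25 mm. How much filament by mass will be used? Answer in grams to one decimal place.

256.7 g

Infill region = 344 − 66.2 = 277.8 cm³.
Deposited infill: 0.30 × 277.8 → 83.34 cm³.
Support = 0.25 × 344, so 86 cm³.
Deposited volume = 66.2 + 83.34 + 86, so 235.54 cm³.
Mass = 235.54 × 1.09, so 256.7386 g.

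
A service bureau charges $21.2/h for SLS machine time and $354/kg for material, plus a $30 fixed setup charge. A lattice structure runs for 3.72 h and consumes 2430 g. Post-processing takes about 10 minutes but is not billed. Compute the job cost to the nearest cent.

Time charge: 21.2 × 3.72 → $78.864.
Material cost: 354 × 2430/1000 → $860.22.
Total = 78.864 + 860.22 + 30 = 969.084 ≈ $969.08.

$969.08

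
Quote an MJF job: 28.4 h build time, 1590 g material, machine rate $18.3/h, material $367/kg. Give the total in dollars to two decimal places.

$1103.25

Machine-time cost = 18.3 × 28.4, so $519.72.
Material cost = 367 × 1590/1000, so $583.53.
Job cost: 519.72 + 583.53 = $1103.25.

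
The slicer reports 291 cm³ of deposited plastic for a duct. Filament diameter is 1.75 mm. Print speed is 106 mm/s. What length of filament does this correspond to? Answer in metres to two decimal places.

Filament cross-section = π × (1.75/2)² = 2.4053 mm².
L = 291000 mm³ / 2.4053 mm² = 120982.83 mm, i.e. 120.98 m.

120.98 m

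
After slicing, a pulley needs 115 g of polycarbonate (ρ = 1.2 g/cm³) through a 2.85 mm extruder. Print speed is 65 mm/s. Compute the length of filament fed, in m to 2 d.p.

Volume = 115 g / 1.2 g·cm⁻³ = 95.8333 cm³ = 95833.3 mm³.
Filament cross-section = π × (2.85/2)² = 6.3794 mm².
L = V/A = 95833.3/6.3794 = 15022.31 mm → 15.02 m.

15.02 m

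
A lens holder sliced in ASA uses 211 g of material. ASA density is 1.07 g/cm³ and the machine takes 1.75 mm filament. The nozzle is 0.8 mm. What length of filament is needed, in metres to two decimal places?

Volume = 211 g / 1.07 g·cm⁻³ = 197.1963 cm³ = 197196.3 mm³.
Cross-section of 1.75 mm filament: π·(1.75/2)² = 2.4053 mm².
Length = 197196.3 / 2.4053 = 81984.08 mm = 81.98 m.

81.98 m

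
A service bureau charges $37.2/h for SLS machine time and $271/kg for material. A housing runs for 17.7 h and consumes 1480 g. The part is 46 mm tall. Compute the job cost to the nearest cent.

Time charge = 37.2 × 17.7 = $658.44.
Material cost: 271 × 1480/1000 → $401.08.
Total = 658.44 + 401.08 = $1059.52.

$1059.52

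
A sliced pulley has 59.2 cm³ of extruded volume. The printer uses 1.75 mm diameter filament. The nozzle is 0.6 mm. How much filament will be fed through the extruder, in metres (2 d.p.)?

A = π r² = π × 0.875² = 2.4053 mm².
L = 59200 mm³ / 2.4053 mm² = 24612.31 mm, i.e. 24.61 m.

24.61 m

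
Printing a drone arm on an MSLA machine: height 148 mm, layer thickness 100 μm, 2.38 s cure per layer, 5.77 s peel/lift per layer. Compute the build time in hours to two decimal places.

Layer count = ceil(148 / 0.1) = 1480.
Cycle time = 2.38 + 5.77, so 8.15 s.
Build time: 1480 × 8.15 s = 12062 s, i.e. 3.35 hours.

3.35 hours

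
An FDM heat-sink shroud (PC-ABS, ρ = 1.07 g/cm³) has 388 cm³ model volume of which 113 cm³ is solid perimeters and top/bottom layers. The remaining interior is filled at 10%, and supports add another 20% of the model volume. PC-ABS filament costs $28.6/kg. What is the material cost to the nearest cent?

$6.67

Volume inside the shell = 388 − 113 = 275 cm³.
Infill volume = 0.10 × 275, so 27.5 cm³.
Support = 0.20 × 388 = 77.6 cm³.
Deposited volume: 113 + 27.5 + 77.6 → 218.1 cm³.
Mass = 218.1 × 1.07, so 233.367 g.
At $28.6/kg: 233.367/1000 × 28.6 = $6.67.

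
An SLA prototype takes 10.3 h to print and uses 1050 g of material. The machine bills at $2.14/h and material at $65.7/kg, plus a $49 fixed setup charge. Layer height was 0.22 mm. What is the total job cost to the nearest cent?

Machine-time cost = 2.14 × 10.3 = $22.042.
Feedstock cost: 65.7 × 1050/1000 → $68.985.
Total = 22.042 + 68.985 + 49 = 140.027 ≈ $140.03.

$140.03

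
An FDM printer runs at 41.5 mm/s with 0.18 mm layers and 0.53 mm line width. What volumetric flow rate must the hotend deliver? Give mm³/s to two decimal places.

A = 0.18 × 0.53 = 0.0954 mm².
Volumetric flow = 41.5 × 0.0954 = 3.96 mm³/s.

3.96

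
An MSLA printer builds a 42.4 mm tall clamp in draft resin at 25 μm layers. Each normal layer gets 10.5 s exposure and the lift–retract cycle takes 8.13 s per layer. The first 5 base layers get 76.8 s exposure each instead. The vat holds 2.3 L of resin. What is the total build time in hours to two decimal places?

8.87 hours

Layer count = ceil(42.4 / 0.025) = 1696.
Base layers = 5 × (76.8 + 8.13), so 424.65 s.
Normal layers = 1691 × (10.5 + 8.13) = 31503.33 s.
Sum: 424.65 + 31503.33 = 31927.98 s → 8.87 hours.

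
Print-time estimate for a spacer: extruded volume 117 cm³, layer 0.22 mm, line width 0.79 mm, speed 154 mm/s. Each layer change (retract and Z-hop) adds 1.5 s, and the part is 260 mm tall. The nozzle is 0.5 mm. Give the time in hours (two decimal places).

Bead cross-section = 0.22 × 0.79 = 0.1738 mm².
Path length: 117000 mm³ / 0.1738 mm² → 673187.6 mm.
Extrusion time = 673187.6 / 154 = 4371.3 s.
Layer count = ceil(260 / 0.22) = 1182.
Z-hop total = 1182 × 1.5 = 1773 s.
Total = 4371.3 + 1773 = 6144.3 s = 1.71 hours.

1.71 hours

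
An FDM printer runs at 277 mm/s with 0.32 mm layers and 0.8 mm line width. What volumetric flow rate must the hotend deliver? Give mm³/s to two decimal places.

Bead cross-section: 0.32 × 0.8 → 0.256 mm².
Q = v·A = 277 × 0.256 = 70.91 mm³/s.

70.91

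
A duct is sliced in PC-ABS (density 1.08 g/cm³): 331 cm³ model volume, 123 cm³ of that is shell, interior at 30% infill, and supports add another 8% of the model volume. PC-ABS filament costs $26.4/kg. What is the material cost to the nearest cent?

$6.04

Interior volume = 331 − 123 = 208 cm³.
Deposited infill = 0.30 × 208, so 62.4 cm³.
Support = 0.08 × 331 = 26.48 cm³.
Total extruded = 123 + 62.4 + 26.48, so 211.88 cm³.
Mass = 211.88 × 1.08, so 228.8304 g.
At $26.4/kg: 228.8304/1000 × 26.4 = $6.04.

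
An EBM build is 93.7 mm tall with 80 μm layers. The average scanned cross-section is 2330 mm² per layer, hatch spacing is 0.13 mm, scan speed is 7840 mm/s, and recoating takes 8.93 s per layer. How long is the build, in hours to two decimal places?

3.65 hours

Layers = ⌈93.7/0.08⌉ = 1172.
Hatch length per layer = 2330 / 0.13, so 17923.1 mm.
Beam time per layer = 17923.1 / 7840, so 2.2861 s.
Per-layer time: 2.2861 + 8.93 → 11.2161 s.
Total: 1172 × 11.2161 s = 13145.2692 s → 3.65 hours.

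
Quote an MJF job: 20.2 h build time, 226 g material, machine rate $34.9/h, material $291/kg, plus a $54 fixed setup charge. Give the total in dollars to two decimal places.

Machine-time cost: 34.9 × 20.2 → $704.98.
Feedstock cost = 291 × 226/1000 = $65.766.
Adding setup: 704.98 + 65.766 + 54 → 824.746 ≈ $824.75.

$824.75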